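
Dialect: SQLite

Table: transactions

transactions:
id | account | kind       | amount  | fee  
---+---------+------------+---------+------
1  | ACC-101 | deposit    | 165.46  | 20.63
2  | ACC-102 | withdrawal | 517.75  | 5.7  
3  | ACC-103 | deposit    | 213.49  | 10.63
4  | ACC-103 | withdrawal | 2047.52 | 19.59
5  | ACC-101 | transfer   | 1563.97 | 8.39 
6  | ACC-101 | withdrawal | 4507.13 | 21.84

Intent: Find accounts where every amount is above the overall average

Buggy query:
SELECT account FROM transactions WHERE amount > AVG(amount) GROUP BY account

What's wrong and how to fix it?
Bug: WHERE evaluates per row before aggregation, so AVG() is unavailable

Fix: Use a subquery for AVG and a HAVING MIN(...) filter so the condition holds for every row in the group

Corrected query:
SELECT account FROM transactions GROUP BY account HAVING MIN(amount) > (SELECT AVG(amount) FROM transactions)

Result:
(no rows)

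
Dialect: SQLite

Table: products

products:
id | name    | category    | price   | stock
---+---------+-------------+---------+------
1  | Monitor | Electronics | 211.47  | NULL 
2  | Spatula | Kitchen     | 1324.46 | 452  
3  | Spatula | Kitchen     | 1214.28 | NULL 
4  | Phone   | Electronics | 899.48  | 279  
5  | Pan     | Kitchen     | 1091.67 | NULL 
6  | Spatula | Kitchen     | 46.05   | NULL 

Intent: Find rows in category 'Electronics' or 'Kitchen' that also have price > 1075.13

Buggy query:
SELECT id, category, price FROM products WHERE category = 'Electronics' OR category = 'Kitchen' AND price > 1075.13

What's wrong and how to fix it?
Bug: AND binds tighter than OR, so this parses as category = 'Electronics' OR (category = 'Kitchen' AND price > 1075.13)

Fix: Group the OR with parentheses (or use IN), then AND the threshold

Corrected query:
SELECT id, category, price FROM products WHERE (category = 'Electronics' OR category = 'Kitchen') AND price > 1075.13

Result:
id | category | price  
---+----------+--------
2  | Kitchen  | 1324.46
3  | Kitchen  | 1214.28
5  | Kitchen  | 1091.67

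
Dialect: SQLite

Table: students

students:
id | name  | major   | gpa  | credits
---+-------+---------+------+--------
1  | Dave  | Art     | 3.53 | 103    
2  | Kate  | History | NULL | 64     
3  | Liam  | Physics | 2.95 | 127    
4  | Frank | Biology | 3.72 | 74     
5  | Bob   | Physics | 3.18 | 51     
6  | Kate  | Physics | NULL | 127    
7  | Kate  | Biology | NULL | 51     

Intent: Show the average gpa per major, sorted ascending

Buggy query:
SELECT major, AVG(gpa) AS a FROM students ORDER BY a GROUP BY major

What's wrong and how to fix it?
Bug: ORDER BY appears before GROUP BY; SQL clause order requires GROUP BY first

Fix: Reorder: SELECT … FROM … GROUP BY … ORDER BY …

Corrected query:
SELECT major, AVG(gpa) AS a FROM students GROUP BY major ORDER BY a

Result:
major   | a    
--------+------
History | NULL 
Physics | 3.065
Art     | 3.53 
Biology | 3.72 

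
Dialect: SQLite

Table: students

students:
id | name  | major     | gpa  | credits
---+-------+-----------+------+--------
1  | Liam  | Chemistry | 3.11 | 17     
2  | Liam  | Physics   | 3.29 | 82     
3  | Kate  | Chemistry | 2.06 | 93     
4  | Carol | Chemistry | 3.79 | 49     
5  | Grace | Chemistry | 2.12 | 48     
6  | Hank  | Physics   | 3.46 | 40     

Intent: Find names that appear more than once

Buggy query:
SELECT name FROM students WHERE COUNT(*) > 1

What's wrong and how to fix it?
Bug: WHERE can't reference COUNT(*); aggregates are computed after WHERE

Fix: Group first, then use HAVING for the count condition

Corrected query:
SELECT name FROM students GROUP BY name HAVING COUNT(*) > 1

Result:
name
----
Liam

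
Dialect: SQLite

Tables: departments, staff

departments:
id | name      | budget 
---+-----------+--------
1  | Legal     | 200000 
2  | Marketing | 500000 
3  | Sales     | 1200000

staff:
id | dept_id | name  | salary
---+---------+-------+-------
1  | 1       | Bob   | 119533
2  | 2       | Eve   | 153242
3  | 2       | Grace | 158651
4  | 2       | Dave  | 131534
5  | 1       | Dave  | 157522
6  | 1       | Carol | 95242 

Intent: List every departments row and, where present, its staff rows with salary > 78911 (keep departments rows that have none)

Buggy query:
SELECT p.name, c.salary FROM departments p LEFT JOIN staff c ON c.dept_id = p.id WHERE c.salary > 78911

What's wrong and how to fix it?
Bug: A WHERE condition on the right-hand table after LEFT JOIN drops unmatched parents

Fix: Move the right-table condition into the ON clause so unmatched parents are kept

Corrected query:
SELECT p.name, c.salary FROM departments p LEFT JOIN staff c ON c.dept_id = p.id AND c.salary > 78911

Result:
name      | salary
----------+-------
Legal     | 95242 
Legal     | 119533
Legal     | 157522
Marketing | 131534
Marketing | 153242
Marketing | 158651
Sales     | NULL  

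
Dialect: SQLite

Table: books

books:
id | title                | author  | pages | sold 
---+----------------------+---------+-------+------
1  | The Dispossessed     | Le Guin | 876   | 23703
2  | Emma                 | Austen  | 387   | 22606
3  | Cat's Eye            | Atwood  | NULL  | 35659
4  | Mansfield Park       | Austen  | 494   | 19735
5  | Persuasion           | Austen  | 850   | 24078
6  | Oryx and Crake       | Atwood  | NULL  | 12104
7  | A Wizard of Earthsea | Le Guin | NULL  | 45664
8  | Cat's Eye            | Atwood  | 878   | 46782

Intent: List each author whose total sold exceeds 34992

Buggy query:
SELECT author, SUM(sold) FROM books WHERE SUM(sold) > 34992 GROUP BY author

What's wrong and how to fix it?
Bug: SUM(sold) is an aggregate, but WHERE filters rows before aggregation

Fix: Move the aggregate condition to a HAVING clause

Corrected query:
SELECT author, SUM(sold) FROM books GROUP BY author HAVING SUM(sold) > 34992

Result:
author  | SUM(sold)
--------+----------
Atwood  | 94545    
Austen  | 66419    
Le Guin | 69367    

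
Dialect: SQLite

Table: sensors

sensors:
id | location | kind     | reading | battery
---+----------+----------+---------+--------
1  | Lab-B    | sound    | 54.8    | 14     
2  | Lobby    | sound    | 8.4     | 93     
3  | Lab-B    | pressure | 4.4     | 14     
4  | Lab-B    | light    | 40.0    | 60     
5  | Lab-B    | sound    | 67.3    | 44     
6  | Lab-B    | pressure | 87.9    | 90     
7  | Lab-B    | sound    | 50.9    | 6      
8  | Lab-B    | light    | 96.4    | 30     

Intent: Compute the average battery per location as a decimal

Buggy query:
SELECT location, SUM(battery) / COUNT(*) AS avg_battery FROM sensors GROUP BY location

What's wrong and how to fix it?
Bug: SUM(battery) and COUNT(*) are both integers; the division truncates the fractional part

Fix: Multiply by 1.0 (or CAST to REAL) to force floating-point division

Corrected query:
SELECT location, SUM(battery) * 1.0 / COUNT(*) AS avg_battery FROM sensors GROUP BY location

Result:
location | avg_battery
---------+------------
Lab-B    | 36.857143  
Lobby    | 93         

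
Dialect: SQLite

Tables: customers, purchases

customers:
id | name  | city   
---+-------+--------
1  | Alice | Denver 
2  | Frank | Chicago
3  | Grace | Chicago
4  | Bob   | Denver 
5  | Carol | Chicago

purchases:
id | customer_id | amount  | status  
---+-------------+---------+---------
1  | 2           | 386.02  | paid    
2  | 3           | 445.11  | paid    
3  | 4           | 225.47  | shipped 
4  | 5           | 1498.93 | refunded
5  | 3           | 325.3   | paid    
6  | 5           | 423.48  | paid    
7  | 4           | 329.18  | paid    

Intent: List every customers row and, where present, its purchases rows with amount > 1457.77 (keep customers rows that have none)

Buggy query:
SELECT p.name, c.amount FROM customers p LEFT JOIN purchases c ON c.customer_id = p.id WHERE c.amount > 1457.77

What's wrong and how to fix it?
Bug: A WHERE condition on the right-hand table after LEFT JOIN drops unmatched parents

Fix: Put 'c.amount > 1457.77' in the JOIN's ON clause instead of WHERE

Corrected query:
SELECT p.name, c.amount FROM customers p LEFT JOIN purchases c ON c.customer_id = p.id AND c.amount > 1457.77

Result:
name  | amount 
------+--------
Alice | NULL   
Frank | NULL   
Grace | NULL   
Bob   | NULL   
Carol | 1498.93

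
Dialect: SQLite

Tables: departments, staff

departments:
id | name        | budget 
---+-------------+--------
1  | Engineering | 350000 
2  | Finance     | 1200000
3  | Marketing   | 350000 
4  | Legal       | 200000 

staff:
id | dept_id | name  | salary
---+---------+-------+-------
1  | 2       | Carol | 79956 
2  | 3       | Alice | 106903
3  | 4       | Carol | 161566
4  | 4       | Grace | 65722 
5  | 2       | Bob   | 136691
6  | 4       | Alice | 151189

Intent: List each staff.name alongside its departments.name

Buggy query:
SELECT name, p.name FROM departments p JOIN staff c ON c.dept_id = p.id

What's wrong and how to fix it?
Bug: Both tables have a 'name' column; the unqualified reference is ambiguous

Fix: Qualify the column with its table alias (c.name)

Corrected query:
SELECT c.name, p.name FROM departments p JOIN staff c ON c.dept_id = p.id

Result:
name  | name     
------+----------
Carol | Finance  
Alice | Marketing
Carol | Legal    
Grace | Legal    
Bob   | Finance  
Alice | Legal    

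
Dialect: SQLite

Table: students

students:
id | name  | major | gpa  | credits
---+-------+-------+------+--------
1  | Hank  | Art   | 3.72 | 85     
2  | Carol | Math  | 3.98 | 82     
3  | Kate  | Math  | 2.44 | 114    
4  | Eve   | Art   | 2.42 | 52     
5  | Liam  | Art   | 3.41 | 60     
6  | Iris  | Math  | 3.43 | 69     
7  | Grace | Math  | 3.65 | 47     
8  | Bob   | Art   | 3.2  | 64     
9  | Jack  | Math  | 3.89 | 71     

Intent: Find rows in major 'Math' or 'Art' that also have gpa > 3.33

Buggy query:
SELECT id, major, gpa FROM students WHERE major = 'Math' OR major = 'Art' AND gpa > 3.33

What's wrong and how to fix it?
Bug: Without parentheses, AND is evaluated before OR, so the gpa filter only applies to the 'Art' branch

Fix: Group the OR with parentheses (or use IN), then AND the threshold

Corrected query:
SELECT id, major, gpa FROM students WHERE (major = 'Math' OR major = 'Art') AND gpa > 3.33

Result:
id | major | gpa 
---+-------+-----
1  | Art   | 3.72
2  | Math  | 3.98
5  | Art   | 3.41
6  | Math  | 3.43
7  | Math  | 3.65
9  | Math  | 3.89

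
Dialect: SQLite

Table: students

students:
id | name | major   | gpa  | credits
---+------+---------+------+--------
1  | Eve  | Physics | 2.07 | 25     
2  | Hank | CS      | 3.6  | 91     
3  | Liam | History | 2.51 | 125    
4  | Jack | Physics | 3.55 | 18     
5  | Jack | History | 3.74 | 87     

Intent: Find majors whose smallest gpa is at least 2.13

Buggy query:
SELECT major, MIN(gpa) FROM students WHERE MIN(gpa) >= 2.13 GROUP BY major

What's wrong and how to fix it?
Bug: Aggregates like MIN are computed per group after WHERE runs

Fix: Use HAVING for the per-group MIN condition

Corrected query:
SELECT major, MIN(gpa) FROM students GROUP BY major HAVING MIN(gpa) >= 2.13

Result:
major   | MIN(gpa)
--------+---------
CS      | 3.6     
History | 2.51    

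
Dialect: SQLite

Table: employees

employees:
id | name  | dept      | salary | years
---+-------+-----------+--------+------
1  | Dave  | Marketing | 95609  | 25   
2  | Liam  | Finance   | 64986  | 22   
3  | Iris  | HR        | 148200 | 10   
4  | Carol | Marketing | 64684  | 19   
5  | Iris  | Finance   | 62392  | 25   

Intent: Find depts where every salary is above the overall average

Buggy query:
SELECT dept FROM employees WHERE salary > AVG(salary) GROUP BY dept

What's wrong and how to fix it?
Bug: WHERE evaluates per row before aggregation, so AVG() is unavailable

Fix: Use a subquery for AVG and a HAVING MIN(...) filter so the condition holds for every row in the group

Corrected query:
SELECT dept FROM employees GROUP BY dept HAVING MIN(salary) > (SELECT AVG(salary) FROM employees)

Result:
dept
----
HR  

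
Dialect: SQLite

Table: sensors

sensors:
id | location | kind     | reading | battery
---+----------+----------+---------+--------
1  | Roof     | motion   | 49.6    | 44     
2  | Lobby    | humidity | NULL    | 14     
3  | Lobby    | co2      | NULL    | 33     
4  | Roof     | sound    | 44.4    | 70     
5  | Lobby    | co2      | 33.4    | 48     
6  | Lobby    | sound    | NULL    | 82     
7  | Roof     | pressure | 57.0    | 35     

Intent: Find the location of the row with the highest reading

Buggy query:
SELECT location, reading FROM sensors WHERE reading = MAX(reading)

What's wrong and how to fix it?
Bug: MAX(reading) is an aggregate and cannot be used directly in WHERE

Fix: Use a subquery: WHERE reading = (SELECT MAX(reading) FROM sensors)

Corrected query:
SELECT location, reading FROM sensors WHERE reading = (SELECT MAX(reading) FROM sensors)

Result:
location | reading
---------+--------
Roof     | 57     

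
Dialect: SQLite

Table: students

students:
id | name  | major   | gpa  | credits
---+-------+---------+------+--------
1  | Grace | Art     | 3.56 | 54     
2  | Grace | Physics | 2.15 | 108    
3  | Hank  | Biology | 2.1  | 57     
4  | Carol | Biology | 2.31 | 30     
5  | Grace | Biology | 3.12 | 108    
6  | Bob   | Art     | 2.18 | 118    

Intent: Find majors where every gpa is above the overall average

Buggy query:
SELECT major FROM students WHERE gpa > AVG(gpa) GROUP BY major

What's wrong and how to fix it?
Bug: AVG() is an aggregate; it can't sit directly in WHERE

Fix: Compute the overall average in a scalar subquery and compare each group's MIN against it in HAVING

Corrected query:
SELECT major FROM students GROUP BY major HAVING MIN(gpa) > (SELECT AVG(gpa) FROM students)

Result:
(no rows)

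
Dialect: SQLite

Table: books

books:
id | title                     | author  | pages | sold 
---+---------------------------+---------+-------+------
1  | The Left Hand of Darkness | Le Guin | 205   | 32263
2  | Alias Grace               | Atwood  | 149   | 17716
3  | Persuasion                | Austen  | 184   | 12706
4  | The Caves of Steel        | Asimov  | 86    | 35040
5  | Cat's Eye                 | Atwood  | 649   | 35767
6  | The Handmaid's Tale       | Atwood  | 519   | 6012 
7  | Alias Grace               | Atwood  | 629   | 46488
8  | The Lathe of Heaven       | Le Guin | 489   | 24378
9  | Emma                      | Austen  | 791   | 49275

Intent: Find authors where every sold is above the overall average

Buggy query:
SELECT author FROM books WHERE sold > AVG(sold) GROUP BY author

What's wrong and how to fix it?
Bug: AVG() is an aggregate; it can't sit directly in WHERE

Fix: Compute the overall average in a scalar subquery and compare each group's MIN against it in HAVING

Corrected query:
SELECT author FROM books GROUP BY author HAVING MIN(sold) > (SELECT AVG(sold) FROM books)

Result:
author
------
Asimov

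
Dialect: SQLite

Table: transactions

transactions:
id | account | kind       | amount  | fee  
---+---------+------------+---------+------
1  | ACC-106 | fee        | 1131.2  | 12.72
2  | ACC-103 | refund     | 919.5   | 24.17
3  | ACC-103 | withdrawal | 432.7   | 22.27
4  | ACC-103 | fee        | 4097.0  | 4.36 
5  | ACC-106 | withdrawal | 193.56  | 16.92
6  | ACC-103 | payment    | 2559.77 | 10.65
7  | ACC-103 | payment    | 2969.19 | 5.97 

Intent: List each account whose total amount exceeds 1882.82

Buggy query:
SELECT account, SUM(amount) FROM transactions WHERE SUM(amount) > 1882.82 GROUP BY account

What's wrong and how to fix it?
Bug: WHERE runs before GROUP BY, so aggregates aren't available there

Fix: Use HAVING (which filters groups after aggregation) instead of WHERE

Corrected query:
SELECT account, SUM(amount) FROM transactions GROUP BY account HAVING SUM(amount) > 1882.82

Result:
account | SUM(amount)
--------+------------
ACC-103 | 10978.16   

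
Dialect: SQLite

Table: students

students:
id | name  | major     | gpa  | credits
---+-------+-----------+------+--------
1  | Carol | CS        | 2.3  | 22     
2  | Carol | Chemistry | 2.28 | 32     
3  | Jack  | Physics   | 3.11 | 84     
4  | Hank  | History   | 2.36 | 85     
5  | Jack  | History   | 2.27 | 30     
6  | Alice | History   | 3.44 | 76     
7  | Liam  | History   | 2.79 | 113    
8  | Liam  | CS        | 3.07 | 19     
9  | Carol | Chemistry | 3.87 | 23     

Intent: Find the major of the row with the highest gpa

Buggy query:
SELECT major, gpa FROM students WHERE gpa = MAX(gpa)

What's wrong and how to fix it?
Bug: WHERE is evaluated per row; an aggregate over the whole table isn't defined there

Fix: Use a subquery: WHERE gpa = (SELECT MAX(gpa) FROM students)

Corrected query:
SELECT major, gpa FROM students WHERE gpa = (SELECT MAX(gpa) FROM students)

Result:
major     | gpa 
----------+-----
Chemistry | 3.87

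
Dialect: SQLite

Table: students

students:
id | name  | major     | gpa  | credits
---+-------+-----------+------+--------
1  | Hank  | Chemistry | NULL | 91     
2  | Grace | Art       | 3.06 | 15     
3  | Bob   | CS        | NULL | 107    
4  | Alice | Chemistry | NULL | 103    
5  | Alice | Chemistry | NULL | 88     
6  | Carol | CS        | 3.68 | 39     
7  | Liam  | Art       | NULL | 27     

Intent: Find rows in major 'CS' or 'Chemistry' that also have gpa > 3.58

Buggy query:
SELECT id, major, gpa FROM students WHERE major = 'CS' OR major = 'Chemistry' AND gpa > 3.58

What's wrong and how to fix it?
Bug: AND binds tighter than OR, so this parses as major = 'CS' OR (major = 'Chemistry' AND gpa > 3.58)

Fix: Add parentheses around the OR so the AND applies to both alternatives

Corrected query:
SELECT id, major, gpa FROM students WHERE (major = 'CS' OR major = 'Chemistry') AND gpa > 3.58

Result:
id | major | gpa 
---+-------+-----
6  | CS    | 3.68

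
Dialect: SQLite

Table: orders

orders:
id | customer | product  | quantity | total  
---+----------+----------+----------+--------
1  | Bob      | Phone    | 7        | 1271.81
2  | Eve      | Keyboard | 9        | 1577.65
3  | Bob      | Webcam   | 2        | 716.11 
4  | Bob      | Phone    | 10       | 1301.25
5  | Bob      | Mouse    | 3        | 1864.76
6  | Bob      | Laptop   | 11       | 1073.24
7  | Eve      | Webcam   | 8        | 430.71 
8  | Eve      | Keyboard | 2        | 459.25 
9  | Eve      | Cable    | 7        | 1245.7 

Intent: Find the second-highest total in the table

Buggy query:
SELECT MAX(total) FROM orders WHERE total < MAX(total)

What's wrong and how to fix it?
Bug: MAX(total) on the right of the comparison is an aggregate-in-WHERE error

Fix: Put the inner MAX in a scalar subquery

Corrected query:
SELECT MAX(total) FROM orders WHERE total < (SELECT MAX(total) FROM orders)

Result:
MAX(total)
----------
1577.65   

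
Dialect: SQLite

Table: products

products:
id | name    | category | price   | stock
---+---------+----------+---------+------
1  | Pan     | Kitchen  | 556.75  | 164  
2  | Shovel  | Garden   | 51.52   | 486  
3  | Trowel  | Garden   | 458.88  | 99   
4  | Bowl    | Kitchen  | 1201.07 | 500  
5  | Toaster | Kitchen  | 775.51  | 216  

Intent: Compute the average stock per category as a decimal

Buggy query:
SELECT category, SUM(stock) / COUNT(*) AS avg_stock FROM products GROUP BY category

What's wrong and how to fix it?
Bug: SUM(stock) and COUNT(*) are both integers; the division truncates the fractional part

Fix: Cast one side to REAL so the division keeps the fractional part

Corrected query:
SELECT category, SUM(stock) * 1.0 / COUNT(*) AS avg_stock FROM products GROUP BY category

Result:
category | avg_stock 
---------+-----------
Garden   | 292.5     
Kitchen  | 293.333333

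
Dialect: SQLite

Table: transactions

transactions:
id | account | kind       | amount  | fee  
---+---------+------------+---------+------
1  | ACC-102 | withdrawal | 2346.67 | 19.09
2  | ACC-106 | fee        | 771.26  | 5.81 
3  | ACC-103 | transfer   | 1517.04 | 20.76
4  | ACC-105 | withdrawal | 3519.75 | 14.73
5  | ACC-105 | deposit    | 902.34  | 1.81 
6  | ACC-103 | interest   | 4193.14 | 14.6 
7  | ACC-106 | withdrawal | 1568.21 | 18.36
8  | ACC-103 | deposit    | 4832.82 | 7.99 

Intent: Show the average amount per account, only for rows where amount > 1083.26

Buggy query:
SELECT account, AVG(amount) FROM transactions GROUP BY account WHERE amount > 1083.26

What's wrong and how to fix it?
Bug: Row-level WHERE must come before GROUP BY in the clause order

Fix: Move the WHERE clause before GROUP BY

Corrected query:
SELECT account, AVG(amount) FROM transactions WHERE amount > 1083.26 GROUP BY account

Result:
account | AVG(amount)
--------+------------
ACC-102 | 2346.67    
ACC-103 | 3514.333333
ACC-105 | 3519.75    
ACC-106 | 1568.21    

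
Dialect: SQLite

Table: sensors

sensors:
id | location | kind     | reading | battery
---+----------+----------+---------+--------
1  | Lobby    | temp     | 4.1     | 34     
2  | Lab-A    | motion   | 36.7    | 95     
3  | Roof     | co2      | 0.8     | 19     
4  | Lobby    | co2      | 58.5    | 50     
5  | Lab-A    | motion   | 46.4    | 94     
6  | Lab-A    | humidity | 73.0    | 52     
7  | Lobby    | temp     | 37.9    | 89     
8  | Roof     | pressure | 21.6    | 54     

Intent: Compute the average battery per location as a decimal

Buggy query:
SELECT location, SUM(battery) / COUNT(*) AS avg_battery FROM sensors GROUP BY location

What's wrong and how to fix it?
Bug: Both operands are integers, so '/' performs integer division and truncates

Fix: Multiply by 1.0 (or CAST to REAL) to force floating-point division

Corrected query:
SELECT location, SUM(battery) * 1.0 / COUNT(*) AS avg_battery FROM sensors GROUP BY location

Result:
location | avg_battery
---------+------------
Lab-A    | 80.333333  
Lobby    | 57.666667  
Roof     | 36.5       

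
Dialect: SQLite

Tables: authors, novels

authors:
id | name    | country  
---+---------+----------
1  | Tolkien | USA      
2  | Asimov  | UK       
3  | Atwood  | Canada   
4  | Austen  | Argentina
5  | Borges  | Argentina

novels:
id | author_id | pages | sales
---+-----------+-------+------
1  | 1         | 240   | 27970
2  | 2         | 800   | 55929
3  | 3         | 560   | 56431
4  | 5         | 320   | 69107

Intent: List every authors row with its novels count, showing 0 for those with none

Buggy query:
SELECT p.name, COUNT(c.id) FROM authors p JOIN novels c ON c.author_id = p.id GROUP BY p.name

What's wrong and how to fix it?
Bug: An inner join excludes parents with zero children

Fix: Use LEFT JOIN so parents without children still appear (COUNT(c.id) gives 0)

Corrected query:
SELECT p.name, COUNT(c.id) FROM authors p LEFT JOIN novels c ON c.author_id = p.id GROUP BY p.name

Result:
name    | COUNT(c.id)
--------+------------
Asimov  | 1          
Atwood  | 1          
Austen  | 0          
Borges  | 1          
Tolkien | 1          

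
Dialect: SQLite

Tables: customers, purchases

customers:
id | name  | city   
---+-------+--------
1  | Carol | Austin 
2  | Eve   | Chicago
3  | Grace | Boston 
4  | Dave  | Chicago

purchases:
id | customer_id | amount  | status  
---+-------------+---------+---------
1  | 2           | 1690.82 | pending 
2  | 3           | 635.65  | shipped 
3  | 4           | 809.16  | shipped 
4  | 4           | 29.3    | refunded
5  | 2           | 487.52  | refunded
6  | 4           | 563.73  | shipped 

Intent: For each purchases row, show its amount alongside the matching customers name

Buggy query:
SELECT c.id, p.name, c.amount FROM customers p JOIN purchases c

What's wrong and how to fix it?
Bug: JOIN with no ON clause produces a cartesian product; every purchases row pairs with every customers row

Fix: Specify the join condition linking the foreign key to the parent id

Corrected query:
SELECT c.id, p.name, c.amount FROM customers p JOIN purchases c ON c.customer_id = p.id

Result:
id | name  | amount 
---+-------+--------
1  | Eve   | 1690.82
2  | Grace | 635.65 
3  | Dave  | 809.16 
4  | Dave  | 29.3   
5  | Eve   | 487.52 
6  | Dave  | 563.73 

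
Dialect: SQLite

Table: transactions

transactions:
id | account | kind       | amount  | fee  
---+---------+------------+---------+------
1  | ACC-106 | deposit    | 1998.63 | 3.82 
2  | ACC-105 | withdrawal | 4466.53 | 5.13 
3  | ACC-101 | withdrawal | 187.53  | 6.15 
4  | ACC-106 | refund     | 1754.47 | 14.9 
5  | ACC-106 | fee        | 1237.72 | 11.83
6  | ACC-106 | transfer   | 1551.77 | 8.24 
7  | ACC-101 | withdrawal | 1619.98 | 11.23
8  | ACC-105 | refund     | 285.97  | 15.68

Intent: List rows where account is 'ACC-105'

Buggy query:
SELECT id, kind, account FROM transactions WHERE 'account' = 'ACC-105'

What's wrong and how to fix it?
Bug: 'account' in single quotes is a string literal, not the column; the comparison is literal-vs-literal and never true

Fix: Reference the column as account without single quotes

Corrected query:
SELECT id, kind, account FROM transactions WHERE account = 'ACC-105'

Result:
id | kind       | account
---+------------+--------
2  | withdrawal | ACC-105
8  | refund     | ACC-105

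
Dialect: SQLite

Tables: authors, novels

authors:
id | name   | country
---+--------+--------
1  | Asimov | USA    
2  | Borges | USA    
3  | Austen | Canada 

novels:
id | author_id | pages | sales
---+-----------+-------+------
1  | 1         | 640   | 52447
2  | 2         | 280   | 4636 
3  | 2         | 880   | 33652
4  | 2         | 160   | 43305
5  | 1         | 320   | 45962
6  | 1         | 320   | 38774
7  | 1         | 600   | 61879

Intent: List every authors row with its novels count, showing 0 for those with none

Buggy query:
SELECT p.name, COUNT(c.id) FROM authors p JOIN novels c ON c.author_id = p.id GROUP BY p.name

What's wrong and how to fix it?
Bug: An inner join excludes parents with zero children

Fix: Use LEFT JOIN so parents without children still appear (COUNT(c.id) gives 0)

Corrected query:
SELECT p.name, COUNT(c.id) FROM authors p LEFT JOIN novels c ON c.author_id = p.id GROUP BY p.name

Result:
name   | COUNT(c.id)
-------+------------
Asimov | 4          
Austen | 0          
Borges | 3          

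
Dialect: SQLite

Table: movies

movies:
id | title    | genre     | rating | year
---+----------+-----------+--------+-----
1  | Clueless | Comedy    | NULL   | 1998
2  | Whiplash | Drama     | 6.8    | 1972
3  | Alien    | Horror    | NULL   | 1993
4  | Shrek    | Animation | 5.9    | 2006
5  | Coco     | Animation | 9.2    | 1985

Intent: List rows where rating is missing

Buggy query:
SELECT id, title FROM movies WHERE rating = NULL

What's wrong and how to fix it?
Bug: Comparing to NULL with '=' never matches; NULL = NULL is unknown, not true

Fix: Use IS NULL to test for NULL

Corrected query:
SELECT id, title FROM movies WHERE rating IS NULL

Result:
id | title   
---+---------
1  | Clueless
3  | Alien   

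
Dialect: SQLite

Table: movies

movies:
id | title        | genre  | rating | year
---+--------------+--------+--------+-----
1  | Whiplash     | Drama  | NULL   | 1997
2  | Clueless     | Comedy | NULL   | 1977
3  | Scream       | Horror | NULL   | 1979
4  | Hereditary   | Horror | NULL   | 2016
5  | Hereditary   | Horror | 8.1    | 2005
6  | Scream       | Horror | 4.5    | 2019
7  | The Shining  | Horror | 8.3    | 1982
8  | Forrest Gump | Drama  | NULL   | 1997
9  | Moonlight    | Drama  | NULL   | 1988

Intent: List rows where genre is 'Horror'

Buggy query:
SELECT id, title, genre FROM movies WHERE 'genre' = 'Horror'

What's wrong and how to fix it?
Bug: Single quotes denote string literals in SQL; the column name is being compared as a constant string

Fix: Remove the quotes around the column name (or use double quotes for an identifier)

Corrected query:
SELECT id, title, genre FROM movies WHERE genre = 'Horror'

Result:
id | title       | genre 
---+-------------+-------
3  | Scream      | Horror
4  | Hereditary  | Horror
5  | Hereditary  | Horror
6  | Scream      | Horror
7  | The Shining | Horror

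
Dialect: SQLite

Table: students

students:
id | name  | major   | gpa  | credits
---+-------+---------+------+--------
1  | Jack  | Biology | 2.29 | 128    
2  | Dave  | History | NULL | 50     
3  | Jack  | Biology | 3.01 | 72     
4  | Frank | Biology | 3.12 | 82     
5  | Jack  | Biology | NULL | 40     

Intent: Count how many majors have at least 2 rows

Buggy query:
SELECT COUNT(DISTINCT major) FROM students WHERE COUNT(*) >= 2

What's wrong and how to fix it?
Bug: COUNT(*) cannot appear in WHERE; the per-group count doesn't exist yet

Fix: Use a subquery that GROUPs and filters with HAVING, then count its rows

Corrected query:
SELECT COUNT(*) FROM (SELECT major FROM students GROUP BY major HAVING COUNT(*) >= 2)

Result:
COUNT(*)
--------
1       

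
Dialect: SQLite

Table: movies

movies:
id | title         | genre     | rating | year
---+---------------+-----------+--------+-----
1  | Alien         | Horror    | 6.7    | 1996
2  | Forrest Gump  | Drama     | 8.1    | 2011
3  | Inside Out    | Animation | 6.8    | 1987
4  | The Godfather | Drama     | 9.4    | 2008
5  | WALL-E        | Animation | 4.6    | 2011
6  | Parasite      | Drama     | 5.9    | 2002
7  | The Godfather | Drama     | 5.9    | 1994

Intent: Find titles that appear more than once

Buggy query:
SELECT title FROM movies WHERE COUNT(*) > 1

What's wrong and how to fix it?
Bug: WHERE can't reference COUNT(*); aggregates are computed after WHERE

Fix: Group first, then use HAVING for the count condition

Corrected query:
SELECT title FROM movies GROUP BY title HAVING COUNT(*) > 1

Result:
title        
-------------
The Godfather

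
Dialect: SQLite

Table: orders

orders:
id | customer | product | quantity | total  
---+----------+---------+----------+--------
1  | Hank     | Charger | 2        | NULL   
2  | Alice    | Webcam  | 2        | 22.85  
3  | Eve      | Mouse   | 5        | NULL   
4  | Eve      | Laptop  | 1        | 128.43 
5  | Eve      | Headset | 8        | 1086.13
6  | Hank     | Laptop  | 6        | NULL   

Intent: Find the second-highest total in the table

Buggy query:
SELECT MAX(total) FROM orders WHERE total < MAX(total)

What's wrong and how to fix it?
Bug: MAX(total) on the right of the comparison is an aggregate-in-WHERE error

Fix: Put the inner MAX in a scalar subquery

Corrected query:
SELECT MAX(total) FROM orders WHERE total < (SELECT MAX(total) FROM orders)

Result:
MAX(total)
----------
128.43    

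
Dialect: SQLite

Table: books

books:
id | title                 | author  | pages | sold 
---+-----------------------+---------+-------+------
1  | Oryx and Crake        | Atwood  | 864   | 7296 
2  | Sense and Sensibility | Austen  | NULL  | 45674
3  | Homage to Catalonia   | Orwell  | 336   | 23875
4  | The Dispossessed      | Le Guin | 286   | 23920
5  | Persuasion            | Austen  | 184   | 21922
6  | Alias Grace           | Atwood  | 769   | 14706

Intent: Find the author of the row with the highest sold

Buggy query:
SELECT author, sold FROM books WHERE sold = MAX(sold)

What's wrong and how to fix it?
Bug: MAX(sold) is an aggregate and cannot be used directly in WHERE

Fix: Use a subquery: WHERE sold = (SELECT MAX(sold) FROM books)

Corrected query:
SELECT author, sold FROM books WHERE sold = (SELECT MAX(sold) FROM books)

Result:
author | sold 
-------+------
Austen | 45674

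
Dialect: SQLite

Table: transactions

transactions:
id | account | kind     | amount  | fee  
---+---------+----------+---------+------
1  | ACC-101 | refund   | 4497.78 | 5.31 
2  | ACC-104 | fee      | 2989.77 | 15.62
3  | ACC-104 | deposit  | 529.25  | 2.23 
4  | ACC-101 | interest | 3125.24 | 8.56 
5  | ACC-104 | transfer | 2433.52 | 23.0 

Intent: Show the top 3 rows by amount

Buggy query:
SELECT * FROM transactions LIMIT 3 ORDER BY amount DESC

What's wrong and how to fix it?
Bug: LIMIT must come after ORDER BY

Fix: Swap the clauses: ORDER BY first, then LIMIT

Corrected query:
SELECT * FROM transactions ORDER BY amount DESC LIMIT 3

Result:
id | account | kind     | amount  | fee  
---+---------+----------+---------+------
1  | ACC-101 | refund   | 4497.78 | 5.31 
4  | ACC-101 | interest | 3125.24 | 8.56 
2  | ACC-104 | fee      | 2989.77 | 15.62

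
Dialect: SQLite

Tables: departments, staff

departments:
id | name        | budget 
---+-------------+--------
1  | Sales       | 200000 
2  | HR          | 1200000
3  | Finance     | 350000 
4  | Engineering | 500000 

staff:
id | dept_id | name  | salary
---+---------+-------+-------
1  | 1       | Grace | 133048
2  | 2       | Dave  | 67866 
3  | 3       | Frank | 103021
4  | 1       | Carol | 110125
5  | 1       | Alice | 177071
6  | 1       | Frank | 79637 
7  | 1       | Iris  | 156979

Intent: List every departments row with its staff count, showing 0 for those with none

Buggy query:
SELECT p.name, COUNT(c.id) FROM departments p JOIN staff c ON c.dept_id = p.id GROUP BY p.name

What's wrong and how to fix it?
Bug: An inner join excludes parents with zero children

Fix: Switch to LEFT JOIN to retain unmatched parent rows

Corrected query:
SELECT p.name, COUNT(c.id) FROM departments p LEFT JOIN staff c ON c.dept_id = p.id GROUP BY p.name

Result:
name        | COUNT(c.id)
------------+------------
Engineering | 0          
Finance     | 1          
HR          | 1          
Sales       | 5          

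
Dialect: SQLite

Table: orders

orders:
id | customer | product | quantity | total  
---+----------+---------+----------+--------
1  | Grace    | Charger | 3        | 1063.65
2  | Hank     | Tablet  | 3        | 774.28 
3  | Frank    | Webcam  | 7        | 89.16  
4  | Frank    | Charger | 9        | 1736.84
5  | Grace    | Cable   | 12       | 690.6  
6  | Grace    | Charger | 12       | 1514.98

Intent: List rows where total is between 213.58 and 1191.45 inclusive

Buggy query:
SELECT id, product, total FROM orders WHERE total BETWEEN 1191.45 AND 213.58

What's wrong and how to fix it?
Bug: The bounds are reversed; BETWEEN a AND b requires a <= b to match anything

Fix: Swap the bounds so the smaller value comes first

Corrected query:
SELECT id, product, total FROM orders WHERE total BETWEEN 213.58 AND 1191.45

Result:
id | product | total  
---+---------+--------
1  | Charger | 1063.65
2  | Tablet  | 774.28 
5  | Cable   | 690.6  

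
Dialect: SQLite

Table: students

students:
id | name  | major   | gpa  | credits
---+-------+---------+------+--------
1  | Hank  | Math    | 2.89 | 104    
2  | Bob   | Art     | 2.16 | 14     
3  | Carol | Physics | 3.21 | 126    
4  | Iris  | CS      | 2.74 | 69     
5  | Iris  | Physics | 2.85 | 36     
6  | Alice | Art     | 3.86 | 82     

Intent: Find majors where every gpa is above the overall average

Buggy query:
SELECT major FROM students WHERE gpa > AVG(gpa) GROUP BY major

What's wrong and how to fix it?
Bug: AVG() is an aggregate; it can't sit directly in WHERE

Fix: Compute the overall average in a scalar subquery and compare each group's MIN against it in HAVING

Corrected query:
SELECT major FROM students GROUP BY major HAVING MIN(gpa) > (SELECT AVG(gpa) FROM students)

Result:
(no rows)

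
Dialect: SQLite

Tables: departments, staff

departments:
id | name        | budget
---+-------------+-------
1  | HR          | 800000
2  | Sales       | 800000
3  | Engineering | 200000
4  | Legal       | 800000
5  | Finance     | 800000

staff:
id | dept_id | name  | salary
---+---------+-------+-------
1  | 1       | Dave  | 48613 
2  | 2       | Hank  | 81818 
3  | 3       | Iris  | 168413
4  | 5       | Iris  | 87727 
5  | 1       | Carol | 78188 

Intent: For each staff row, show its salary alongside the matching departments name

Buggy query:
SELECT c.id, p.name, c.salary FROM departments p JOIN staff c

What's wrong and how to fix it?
Bug: JOIN with no ON clause produces a cartesian product; every staff row pairs with every departments row

Fix: Specify the join condition linking the foreign key to the parent id

Corrected query:
SELECT c.id, p.name, c.salary FROM departments p JOIN staff c ON c.dept_id = p.id

Result:
id | name        | salary
---+-------------+-------
1  | HR          | 48613 
2  | Sales       | 81818 
3  | Engineering | 168413
4  | Finance     | 87727 
5  | HR          | 78188 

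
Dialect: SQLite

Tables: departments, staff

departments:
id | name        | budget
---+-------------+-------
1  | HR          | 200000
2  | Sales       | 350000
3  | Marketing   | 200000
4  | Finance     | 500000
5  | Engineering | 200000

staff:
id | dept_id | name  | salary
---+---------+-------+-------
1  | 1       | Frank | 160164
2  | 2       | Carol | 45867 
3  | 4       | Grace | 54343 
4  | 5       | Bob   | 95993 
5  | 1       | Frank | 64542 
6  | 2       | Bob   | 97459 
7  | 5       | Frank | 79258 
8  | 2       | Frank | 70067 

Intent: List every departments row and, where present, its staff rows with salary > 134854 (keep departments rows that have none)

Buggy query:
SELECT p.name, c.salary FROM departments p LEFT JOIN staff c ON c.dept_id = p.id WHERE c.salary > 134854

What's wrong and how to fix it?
Bug: Filtering c.salary in WHERE discards the NULL rows produced by LEFT JOIN, turning it into an inner join

Fix: Move the right-table condition into the ON clause so unmatched parents are kept

Corrected query:
SELECT p.name, c.salary FROM departments p LEFT JOIN staff c ON c.dept_id = p.id AND c.salary > 134854

Result:
name        | salary
------------+-------
HR          | 160164
Sales       | NULL  
Marketing   | NULL  
Finance     | NULL  
Engineering | NULL  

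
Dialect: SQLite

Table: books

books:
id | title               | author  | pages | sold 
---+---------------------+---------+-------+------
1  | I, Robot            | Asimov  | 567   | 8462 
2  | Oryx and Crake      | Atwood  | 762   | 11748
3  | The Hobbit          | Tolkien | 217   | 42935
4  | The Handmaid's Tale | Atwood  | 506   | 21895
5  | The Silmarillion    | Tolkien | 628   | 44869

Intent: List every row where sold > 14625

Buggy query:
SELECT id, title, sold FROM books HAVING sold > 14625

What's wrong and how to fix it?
Bug: This is a non-aggregate query (no GROUP BY, no aggregates), so in SQLite the HAVING clause is invalid here; a row-level condition belongs in WHERE

Fix: Use WHERE for row-level filtering

Corrected query:
SELECT id, title, sold FROM books WHERE sold > 14625

Result:
id | title               | sold 
---+---------------------+------
3  | The Hobbit          | 42935
4  | The Handmaid's Tale | 21895
5  | The Silmarillion    | 44869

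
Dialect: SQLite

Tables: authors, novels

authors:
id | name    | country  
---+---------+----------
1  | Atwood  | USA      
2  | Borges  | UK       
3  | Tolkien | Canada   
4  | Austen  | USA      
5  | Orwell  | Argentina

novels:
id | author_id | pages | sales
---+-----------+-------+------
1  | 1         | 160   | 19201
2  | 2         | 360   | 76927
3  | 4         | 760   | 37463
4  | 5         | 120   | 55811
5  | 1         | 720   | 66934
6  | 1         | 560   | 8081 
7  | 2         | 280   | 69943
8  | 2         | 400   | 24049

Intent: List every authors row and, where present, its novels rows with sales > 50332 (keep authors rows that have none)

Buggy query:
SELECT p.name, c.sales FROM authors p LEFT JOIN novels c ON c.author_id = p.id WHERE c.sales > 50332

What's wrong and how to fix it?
Bug: Filtering c.sales in WHERE discards the NULL rows produced by LEFT JOIN, turning it into an inner join

Fix: Move the right-table condition into the ON clause so unmatched parents are kept

Corrected query:
SELECT p.name, c.sales FROM authors p LEFT JOIN novels c ON c.author_id = p.id AND c.sales > 50332

Result:
name    | sales
--------+------
Atwood  | 66934
Borges  | 69943
Borges  | 76927
Tolkien | NULL 
Austen  | NULL 
Orwell  | 55811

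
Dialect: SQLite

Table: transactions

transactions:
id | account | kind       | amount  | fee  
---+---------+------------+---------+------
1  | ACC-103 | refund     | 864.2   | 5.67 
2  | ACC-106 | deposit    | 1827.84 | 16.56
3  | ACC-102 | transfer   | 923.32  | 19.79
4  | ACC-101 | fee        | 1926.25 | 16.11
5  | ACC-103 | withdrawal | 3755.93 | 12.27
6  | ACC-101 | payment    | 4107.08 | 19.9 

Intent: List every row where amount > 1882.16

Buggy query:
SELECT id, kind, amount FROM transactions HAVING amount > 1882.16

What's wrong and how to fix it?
Bug: This is a non-aggregate query (no GROUP BY, no aggregates), so in SQLite the HAVING clause is invalid here; a row-level condition belongs in WHERE

Fix: Use WHERE for row-level filtering

Corrected query:
SELECT id, kind, amount FROM transactions WHERE amount > 1882.16

Result:
id | kind       | amount 
---+------------+--------
4  | fee        | 1926.25
5  | withdrawal | 3755.93
6  | payment    | 4107.08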